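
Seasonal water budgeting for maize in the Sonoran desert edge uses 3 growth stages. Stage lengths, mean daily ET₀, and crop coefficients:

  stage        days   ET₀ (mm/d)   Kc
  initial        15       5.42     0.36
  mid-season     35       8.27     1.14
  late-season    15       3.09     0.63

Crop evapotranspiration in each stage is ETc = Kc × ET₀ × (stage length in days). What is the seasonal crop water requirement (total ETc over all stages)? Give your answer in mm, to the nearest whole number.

initial: 0.36 × 5.42 × 15 = 29.27 mm
mid-season: 1.14 × 8.27 × 35 = 329.97 mm
late-season: 0.63 × 3.09 × 15 = 29.20 mm
Seasonal total = 388.44 mm

388 mm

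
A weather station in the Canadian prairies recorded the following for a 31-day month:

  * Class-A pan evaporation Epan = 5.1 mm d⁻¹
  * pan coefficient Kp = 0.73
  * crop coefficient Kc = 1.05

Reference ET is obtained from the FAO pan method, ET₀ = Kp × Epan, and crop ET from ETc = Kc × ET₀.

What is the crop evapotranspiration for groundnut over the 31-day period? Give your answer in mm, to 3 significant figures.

121 mm

ET₀ = 0.73 × 5.1 = 3.7230 mm/d
ETc = Kc × ET₀ = 1.05 × 3.7230 = 3.9092 mm/d
Over 31 days: 3.9092 × 31 = 121.185 mm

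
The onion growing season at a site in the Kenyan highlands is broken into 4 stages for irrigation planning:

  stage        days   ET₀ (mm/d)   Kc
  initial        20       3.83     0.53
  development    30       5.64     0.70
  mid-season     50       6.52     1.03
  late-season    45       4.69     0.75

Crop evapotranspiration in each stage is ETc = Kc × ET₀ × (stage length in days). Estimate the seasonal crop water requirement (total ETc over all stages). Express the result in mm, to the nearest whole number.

initial: 0.53 × 3.83 × 20 = 40.60 mm
development: 0.70 × 5.64 × 30 = 118.44 mm
mid-season: 1.03 × 6.52 × 50 = 335.78 mm
late-season: 0.75 × 4.69 × 45 = 158.29 mm
Seasonal total = 653.11 mm

653 mm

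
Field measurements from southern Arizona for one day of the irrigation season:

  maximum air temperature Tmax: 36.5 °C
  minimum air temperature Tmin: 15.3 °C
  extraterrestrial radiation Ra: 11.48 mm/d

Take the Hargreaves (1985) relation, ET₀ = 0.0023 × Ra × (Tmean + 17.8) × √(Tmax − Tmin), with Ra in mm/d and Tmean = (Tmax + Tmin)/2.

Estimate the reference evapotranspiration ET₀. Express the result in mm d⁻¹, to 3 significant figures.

Tmean = (36.5 + 15.3)/2 = 25.90 °C
ET₀ = 0.0023 × 11.48 × (25.90 + 17.8) × √21.2 = 0.0023 × 11.48 × 43.70 × 4.6043 = 5.3127 mm/d

5.31 mm d⁻¹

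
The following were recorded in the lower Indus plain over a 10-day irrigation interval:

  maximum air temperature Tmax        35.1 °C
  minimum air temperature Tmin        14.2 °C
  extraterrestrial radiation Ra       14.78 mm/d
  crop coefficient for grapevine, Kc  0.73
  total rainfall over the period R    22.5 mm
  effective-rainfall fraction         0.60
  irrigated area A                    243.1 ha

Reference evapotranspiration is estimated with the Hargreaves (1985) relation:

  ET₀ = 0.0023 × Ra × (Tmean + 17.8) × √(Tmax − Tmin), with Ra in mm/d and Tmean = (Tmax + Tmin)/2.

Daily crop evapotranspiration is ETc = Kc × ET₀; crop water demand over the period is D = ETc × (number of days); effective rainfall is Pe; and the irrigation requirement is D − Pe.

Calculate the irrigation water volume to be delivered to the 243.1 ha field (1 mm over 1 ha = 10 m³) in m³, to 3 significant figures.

84300 m³

Tmean = (35.1 + 14.2)/2 = 24.65 °C
ET₀ = 0.0023 × 14.78 × (24.65 + 17.8) × √20.9 = 0.0023 × 14.78 × 42.45 × 4.5717 = 6.5972 mm/d
ETc = Kc × ET₀ = 0.73 × 6.5972 = 4.8160 mm/d
Crop demand D = ETc × 10 d = 4.8160 × 10 = 48.160 mm
Pe = 0.60 × 22.5 = 13.500 mm
D − Pe = 48.160 − 13.500 = 34.660 mm
Volume = 34.660 mm × 243.1 ha × 10 = 84258.5 m³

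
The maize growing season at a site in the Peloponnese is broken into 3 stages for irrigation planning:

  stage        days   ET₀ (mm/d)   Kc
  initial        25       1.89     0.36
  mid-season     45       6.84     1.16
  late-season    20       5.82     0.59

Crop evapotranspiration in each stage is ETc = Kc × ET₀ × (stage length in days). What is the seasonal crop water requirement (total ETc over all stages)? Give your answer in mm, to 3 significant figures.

initial: 0.36 × 1.89 × 25 = 17.01 mm
mid-season: 1.16 × 6.84 × 45 = 357.05 mm
late-season: 0.59 × 5.82 × 20 = 68.68 mm
Seasonal total = 442.74 mm

443 mm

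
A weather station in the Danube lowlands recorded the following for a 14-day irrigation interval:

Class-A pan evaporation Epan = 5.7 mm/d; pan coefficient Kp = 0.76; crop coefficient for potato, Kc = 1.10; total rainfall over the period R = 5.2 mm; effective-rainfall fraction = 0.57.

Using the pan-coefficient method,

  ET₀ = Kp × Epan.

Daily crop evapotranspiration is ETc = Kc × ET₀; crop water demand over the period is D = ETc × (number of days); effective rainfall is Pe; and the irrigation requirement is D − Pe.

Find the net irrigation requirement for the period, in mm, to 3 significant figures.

ET₀ = 0.76 × 5.7 = 4.3320 mm/d
ETc = Kc × ET₀ = 1.10 × 4.3320 = 4.7652 mm/d
Crop demand D = ETc × 14 d = 4.7652 × 14 = 66.713 mm
Pe = 0.57 × 5.2 = 2.964 mm
D − Pe = 66.713 − 2.964 = 63.749 mm

63.7 mm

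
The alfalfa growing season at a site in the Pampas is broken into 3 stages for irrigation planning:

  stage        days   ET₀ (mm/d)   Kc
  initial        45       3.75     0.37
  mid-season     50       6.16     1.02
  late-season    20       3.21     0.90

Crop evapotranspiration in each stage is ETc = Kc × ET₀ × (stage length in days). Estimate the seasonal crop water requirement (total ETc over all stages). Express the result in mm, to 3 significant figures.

initial: 0.37 × 3.75 × 45 = 62.44 mm
mid-season: 1.02 × 6.16 × 50 = 314.16 mm
late-season: 0.90 × 3.21 × 20 = 57.78 mm
Seasonal total = 434.38 mm

434 mm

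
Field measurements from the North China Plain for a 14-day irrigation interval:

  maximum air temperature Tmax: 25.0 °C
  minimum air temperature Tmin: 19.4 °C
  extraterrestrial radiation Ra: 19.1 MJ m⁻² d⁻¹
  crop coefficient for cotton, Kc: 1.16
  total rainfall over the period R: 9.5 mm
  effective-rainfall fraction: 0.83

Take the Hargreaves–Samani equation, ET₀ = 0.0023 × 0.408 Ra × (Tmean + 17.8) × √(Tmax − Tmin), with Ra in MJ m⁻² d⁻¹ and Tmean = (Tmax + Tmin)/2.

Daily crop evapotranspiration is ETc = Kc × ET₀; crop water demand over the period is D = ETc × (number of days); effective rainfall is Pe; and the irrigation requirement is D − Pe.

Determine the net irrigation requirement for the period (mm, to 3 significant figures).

19.7 mm

Tmean = (25.0 + 19.4)/2 = 22.20 °C
0.408 Ra = 0.408 × 19.1 = 7.7928 mm/d equivalent
ET₀ = 0.0023 × 7.7928 × (22.20 + 17.8) × √5.6 = 0.0023 × 7.7928 × 40.00 × 2.3664 = 1.6966 mm/d
ETc = Kc × ET₀ = 1.16 × 1.6966 = 1.9681 mm/d
Crop demand D = ETc × 14 d = 1.9681 × 14 = 27.553 mm
Pe = 0.83 × 9.5 = 7.885 mm
D − Pe = 27.553 − 7.885 = 19.668 mm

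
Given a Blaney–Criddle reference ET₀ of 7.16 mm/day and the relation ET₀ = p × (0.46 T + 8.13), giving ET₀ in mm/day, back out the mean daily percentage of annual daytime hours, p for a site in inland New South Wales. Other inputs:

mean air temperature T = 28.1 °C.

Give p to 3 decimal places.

0.340

p = ET₀ / (0.46 T + 8.13) = 7.16 / (0.46 × 28.1 + 8.13) = 7.16 / 21.056 = 0.3400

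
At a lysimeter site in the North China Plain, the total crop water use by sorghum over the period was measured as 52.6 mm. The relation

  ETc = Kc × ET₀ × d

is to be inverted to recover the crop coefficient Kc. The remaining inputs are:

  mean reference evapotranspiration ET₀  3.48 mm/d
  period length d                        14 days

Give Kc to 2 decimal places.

1.08

ETc = Kc × ET₀ × d  ⇒  Kc = ETc / (ET₀ × d)
Kc = 52.6 / (3.48 × 14) = 52.6 / 48.72 = 1.0796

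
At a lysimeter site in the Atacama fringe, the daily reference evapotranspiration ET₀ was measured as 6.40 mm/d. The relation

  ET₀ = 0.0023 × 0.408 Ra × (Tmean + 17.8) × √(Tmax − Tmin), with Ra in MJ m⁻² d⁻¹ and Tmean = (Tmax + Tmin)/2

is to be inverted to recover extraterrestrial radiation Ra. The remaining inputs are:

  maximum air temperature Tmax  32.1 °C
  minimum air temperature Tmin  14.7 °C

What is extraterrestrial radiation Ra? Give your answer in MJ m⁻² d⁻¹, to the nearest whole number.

40 MJ m⁻² d⁻¹

Tmean = (32.1+14.7)/2 = 23.40 °C; ΔT = 17.4
Ra = ET₀ / [0.0023 × 0.408 × (Tmean+17.8) × √ΔT]
   = 6.40 / (0.0023 × 0.408 × 41.20 × 4.1713) = 39.685 MJ m⁻² d⁻¹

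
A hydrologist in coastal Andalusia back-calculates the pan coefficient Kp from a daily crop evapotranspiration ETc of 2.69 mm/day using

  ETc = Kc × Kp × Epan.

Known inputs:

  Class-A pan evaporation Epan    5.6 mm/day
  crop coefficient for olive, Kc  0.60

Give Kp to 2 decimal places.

0.80

ETc = Kc × Kp × Epan  ⇒  Kp = ETc / (Kc × Epan)
Kp = 2.69 / (0.60 × 5.6) = 2.69 / 3.360 = 0.8006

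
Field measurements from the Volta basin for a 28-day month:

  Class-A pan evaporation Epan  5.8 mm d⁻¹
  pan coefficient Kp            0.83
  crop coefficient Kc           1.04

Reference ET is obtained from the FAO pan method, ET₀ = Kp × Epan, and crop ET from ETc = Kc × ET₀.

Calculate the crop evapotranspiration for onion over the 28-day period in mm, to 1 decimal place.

140.2 mm

ET₀ = 0.83 × 5.8 = 4.8140 mm/d
ETc = Kc × ET₀ = 1.04 × 4.8140 = 5.0066 mm/d
Over 28 days: 5.0066 × 28 = 140.185 mm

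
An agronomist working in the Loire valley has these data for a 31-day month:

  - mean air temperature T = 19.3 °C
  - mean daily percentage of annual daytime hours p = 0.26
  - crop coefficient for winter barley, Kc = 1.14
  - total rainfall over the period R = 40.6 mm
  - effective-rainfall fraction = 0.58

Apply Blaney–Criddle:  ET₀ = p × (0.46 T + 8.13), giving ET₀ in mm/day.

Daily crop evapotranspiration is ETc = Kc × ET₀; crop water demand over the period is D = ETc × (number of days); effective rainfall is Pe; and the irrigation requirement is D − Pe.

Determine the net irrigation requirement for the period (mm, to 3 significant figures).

133 mm

ET₀ = 0.26 × (0.46 × 19.3 + 8.13) = 0.26 × 17.008 = 4.4221 mm/d
ETc = Kc × ET₀ = 1.14 × 4.4221 = 5.0412 mm/d
Crop demand D = ETc × 31 d = 5.0412 × 31 = 156.277 mm
Pe = 0.58 × 40.6 = 23.548 mm
D − Pe = 156.277 − 23.548 = 132.729 mm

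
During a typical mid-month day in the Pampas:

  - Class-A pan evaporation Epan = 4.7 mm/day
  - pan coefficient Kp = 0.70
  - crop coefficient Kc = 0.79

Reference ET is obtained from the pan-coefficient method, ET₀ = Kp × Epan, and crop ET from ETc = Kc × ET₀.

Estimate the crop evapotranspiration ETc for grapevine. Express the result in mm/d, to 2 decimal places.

2.60 mm/d

ET₀ = 0.70 × 4.7 = 3.2900 mm/d
ETc = Kc × ET₀ = 0.79 × 3.2900 = 2.5991 mm/d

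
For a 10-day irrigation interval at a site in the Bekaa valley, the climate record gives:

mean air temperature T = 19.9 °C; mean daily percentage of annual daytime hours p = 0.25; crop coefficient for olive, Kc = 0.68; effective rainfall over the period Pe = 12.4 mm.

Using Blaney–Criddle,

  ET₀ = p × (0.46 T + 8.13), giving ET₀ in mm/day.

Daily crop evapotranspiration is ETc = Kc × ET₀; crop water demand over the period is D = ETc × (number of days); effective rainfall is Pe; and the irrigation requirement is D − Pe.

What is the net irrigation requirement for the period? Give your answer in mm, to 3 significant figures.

ET₀ = 0.25 × (0.46 × 19.9 + 8.13) = 0.25 × 17.284 = 4.3210 mm/d
ETc = Kc × ET₀ = 0.68 × 4.3210 = 2.9383 mm/d
Crop demand D = ETc × 10 d = 2.9383 × 10 = 29.383 mm
D − Pe = 29.383 − 12.4 = 16.983 mm

17.0 mm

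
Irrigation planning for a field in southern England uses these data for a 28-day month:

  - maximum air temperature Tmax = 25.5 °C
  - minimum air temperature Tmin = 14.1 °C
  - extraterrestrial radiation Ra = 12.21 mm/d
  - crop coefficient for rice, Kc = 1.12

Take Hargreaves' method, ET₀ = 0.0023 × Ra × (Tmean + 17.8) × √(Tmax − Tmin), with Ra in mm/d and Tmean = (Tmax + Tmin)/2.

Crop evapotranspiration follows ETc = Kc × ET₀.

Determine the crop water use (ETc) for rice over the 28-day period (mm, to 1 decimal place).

Tmean = (25.5 + 14.1)/2 = 19.80 °C
ET₀ = 0.0023 × 12.21 × (19.80 + 17.8) × √11.4 = 0.0023 × 12.21 × 37.60 × 3.3764 = 3.5652 mm/d
ETc = Kc × ET₀ = 1.12 × 3.5652 = 3.9930 mm/d
Over 28 days: 3.9930 × 28 = 111.804 mm

111.8 mm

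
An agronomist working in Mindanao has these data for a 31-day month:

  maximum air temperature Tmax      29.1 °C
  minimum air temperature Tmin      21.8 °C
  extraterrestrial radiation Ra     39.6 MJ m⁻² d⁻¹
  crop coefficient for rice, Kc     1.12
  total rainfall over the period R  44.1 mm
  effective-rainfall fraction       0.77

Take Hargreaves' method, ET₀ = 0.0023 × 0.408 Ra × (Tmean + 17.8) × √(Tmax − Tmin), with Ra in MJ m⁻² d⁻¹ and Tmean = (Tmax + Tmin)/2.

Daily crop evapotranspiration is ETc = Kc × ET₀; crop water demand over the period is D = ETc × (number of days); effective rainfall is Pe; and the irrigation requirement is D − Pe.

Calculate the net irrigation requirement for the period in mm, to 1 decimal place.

Tmean = (29.1 + 21.8)/2 = 25.45 °C
0.408 Ra = 0.408 × 39.6 = 16.1568 mm/d equivalent
ET₀ = 0.0023 × 16.1568 × (25.45 + 17.8) × √7.3 = 0.0023 × 16.1568 × 43.25 × 2.7019 = 4.3425 mm/d
ETc = Kc × ET₀ = 1.12 × 4.3425 = 4.8636 mm/d
Crop demand D = ETc × 31 d = 4.8636 × 31 = 150.772 mm
Pe = 0.77 × 44.1 = 33.957 mm
D − Pe = 150.772 − 33.957 = 116.815 mm

116.8 mm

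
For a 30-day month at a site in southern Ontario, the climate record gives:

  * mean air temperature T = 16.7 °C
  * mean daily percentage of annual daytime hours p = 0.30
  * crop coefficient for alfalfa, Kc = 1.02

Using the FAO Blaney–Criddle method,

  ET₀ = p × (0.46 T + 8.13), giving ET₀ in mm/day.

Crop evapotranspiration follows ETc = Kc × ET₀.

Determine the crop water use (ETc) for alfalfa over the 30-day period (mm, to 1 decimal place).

ET₀ = 0.30 × (0.46 × 16.7 + 8.13) = 0.30 × 15.812 = 4.7436 mm/d
ETc = Kc × ET₀ = 1.02 × 4.7436 = 4.8385 mm/d
Over 30 days: 4.8385 × 30 = 145.155 mm

145.2 mm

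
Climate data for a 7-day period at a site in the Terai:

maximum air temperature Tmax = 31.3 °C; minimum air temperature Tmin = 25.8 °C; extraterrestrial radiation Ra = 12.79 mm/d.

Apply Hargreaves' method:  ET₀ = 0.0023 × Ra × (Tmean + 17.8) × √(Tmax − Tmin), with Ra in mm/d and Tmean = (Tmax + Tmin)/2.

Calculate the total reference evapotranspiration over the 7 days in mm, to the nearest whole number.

22 mm

Tmean = (31.3 + 25.8)/2 = 28.55 °C
ET₀ = 0.0023 × 12.79 × (28.55 + 17.8) × √5.5 = 0.0023 × 12.79 × 46.35 × 2.3452 = 3.1976 mm/d
Over 7 days: 3.1976 × 7 = 22.383 mm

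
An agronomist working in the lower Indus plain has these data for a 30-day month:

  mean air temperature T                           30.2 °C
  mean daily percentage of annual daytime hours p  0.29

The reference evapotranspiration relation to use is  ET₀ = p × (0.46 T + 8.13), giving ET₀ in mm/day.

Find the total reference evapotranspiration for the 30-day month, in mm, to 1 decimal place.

191.6 mm

ET₀ = 0.29 × (0.46 × 30.2 + 8.13) = 0.29 × 22.022 = 6.3864 mm/d
Monthly total = 6.3864 × 30 = 191.592 mm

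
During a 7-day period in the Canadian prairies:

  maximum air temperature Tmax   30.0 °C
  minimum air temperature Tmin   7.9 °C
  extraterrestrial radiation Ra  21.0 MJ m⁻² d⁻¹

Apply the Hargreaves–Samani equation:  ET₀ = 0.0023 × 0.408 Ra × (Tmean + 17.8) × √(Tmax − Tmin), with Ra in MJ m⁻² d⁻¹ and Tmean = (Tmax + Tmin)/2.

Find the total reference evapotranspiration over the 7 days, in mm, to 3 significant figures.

Tmean = (30.0 + 7.9)/2 = 18.95 °C
0.408 Ra = 0.408 × 21.0 = 8.5680 mm/d equivalent
ET₀ = 0.0023 × 8.5680 × (18.95 + 17.8) × √22.1 = 0.0023 × 8.5680 × 36.75 × 4.7011 = 3.4046 mm/d
Over 7 days: 3.4046 × 7 = 23.832 mm

23.8 mm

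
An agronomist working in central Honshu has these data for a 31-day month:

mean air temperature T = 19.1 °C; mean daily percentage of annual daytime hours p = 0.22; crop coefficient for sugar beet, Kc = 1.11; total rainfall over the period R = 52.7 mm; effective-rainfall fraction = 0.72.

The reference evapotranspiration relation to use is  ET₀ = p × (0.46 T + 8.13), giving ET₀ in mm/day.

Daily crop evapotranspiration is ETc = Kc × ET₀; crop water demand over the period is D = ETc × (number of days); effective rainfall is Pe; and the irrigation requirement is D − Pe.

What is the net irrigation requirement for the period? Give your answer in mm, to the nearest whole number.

90 mm

ET₀ = 0.22 × (0.46 × 19.1 + 8.13) = 0.22 × 16.916 = 3.7215 mm/d
ETc = Kc × ET₀ = 1.11 × 3.7215 = 4.1309 mm/d
Crop demand D = ETc × 31 d = 4.1309 × 31 = 128.058 mm
Pe = 0.72 × 52.7 = 37.944 mm
D − Pe = 128.058 − 37.944 = 90.114 mm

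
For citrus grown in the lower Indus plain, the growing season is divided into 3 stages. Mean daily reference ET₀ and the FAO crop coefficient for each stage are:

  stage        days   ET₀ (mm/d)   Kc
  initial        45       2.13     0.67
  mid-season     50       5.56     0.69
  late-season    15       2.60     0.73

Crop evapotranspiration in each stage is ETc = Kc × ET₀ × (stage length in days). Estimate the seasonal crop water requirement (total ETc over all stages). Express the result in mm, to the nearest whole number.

285 mm

initial: 0.67 × 2.13 × 45 = 64.22 mm
mid-season: 0.69 × 5.56 × 50 = 191.82 mm
late-season: 0.73 × 2.60 × 15 = 28.47 mm
Seasonal total = 284.51 mm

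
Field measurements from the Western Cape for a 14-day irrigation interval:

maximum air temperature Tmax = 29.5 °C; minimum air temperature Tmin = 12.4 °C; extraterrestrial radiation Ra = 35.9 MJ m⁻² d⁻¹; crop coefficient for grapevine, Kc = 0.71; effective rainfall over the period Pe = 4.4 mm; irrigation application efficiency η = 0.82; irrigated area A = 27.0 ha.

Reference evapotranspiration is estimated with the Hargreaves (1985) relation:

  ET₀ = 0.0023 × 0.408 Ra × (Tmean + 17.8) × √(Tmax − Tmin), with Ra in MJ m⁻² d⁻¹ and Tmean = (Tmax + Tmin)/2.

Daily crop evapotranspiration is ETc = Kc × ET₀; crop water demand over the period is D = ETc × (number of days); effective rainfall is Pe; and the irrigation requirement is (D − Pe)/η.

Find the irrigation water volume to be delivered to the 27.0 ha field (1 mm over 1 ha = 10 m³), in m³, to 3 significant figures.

Tmean = (29.5 + 12.4)/2 = 20.95 °C
0.408 Ra = 0.408 × 35.9 = 14.6472 mm/d equivalent
ET₀ = 0.0023 × 14.6472 × (20.95 + 17.8) × √17.1 = 0.0023 × 14.6472 × 38.75 × 4.1352 = 5.3982 mm/d
ETc = Kc × ET₀ = 0.71 × 5.3982 = 3.8327 mm/d
Crop demand D = ETc × 14 d = 3.8327 × 14 = 53.658 mm
D − Pe = 53.658 − 4.4 = 49.258 mm
Gross irrigation = 49.258 / 0.82 = 60.071 mm
Volume = 60.071 mm × 27.0 ha × 10 = 16219.2 m³

16200 m³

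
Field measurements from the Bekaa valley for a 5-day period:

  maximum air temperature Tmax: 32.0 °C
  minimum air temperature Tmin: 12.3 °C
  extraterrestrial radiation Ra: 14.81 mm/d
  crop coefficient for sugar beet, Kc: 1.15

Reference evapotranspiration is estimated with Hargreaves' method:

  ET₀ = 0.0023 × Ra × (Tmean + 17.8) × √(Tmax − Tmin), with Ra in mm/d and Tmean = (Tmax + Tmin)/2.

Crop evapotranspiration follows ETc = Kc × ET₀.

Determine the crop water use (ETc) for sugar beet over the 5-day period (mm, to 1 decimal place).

34.7 mm

Tmean = (32.0 + 12.3)/2 = 22.15 °C
ET₀ = 0.0023 × 14.81 × (22.15 + 17.8) × √19.7 = 0.0023 × 14.81 × 39.95 × 4.4385 = 6.0400 mm/d
ETc = Kc × ET₀ = 1.15 × 6.0400 = 6.9460 mm/d
Over 5 days: 6.9460 × 5 = 34.730 mm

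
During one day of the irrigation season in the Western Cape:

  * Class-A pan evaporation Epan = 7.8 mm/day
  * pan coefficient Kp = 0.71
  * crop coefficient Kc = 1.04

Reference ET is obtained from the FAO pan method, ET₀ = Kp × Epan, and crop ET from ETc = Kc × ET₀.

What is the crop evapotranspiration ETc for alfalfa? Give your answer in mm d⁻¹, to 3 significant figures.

ET₀ = 0.71 × 7.8 = 5.5380 mm/d
ETc = Kc × ET₀ = 1.04 × 5.5380 = 5.7595 mm/d

5.76 mm d⁻¹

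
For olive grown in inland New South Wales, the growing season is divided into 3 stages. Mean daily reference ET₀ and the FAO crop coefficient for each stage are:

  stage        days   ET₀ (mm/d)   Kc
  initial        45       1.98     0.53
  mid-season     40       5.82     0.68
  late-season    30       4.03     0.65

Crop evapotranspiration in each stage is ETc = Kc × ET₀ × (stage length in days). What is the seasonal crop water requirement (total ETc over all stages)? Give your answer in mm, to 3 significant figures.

initial: 0.53 × 1.98 × 45 = 47.22 mm
mid-season: 0.68 × 5.82 × 40 = 158.30 mm
late-season: 0.65 × 4.03 × 30 = 78.59 mm
Seasonal total = 284.11 mm

284 mm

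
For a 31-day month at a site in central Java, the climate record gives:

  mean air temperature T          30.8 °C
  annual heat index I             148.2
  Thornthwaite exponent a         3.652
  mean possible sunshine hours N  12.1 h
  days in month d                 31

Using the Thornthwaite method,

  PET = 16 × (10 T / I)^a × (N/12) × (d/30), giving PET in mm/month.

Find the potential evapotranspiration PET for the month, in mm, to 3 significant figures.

10T/I = 10 × 30.8 / 148.2 = 2.0783
(10T/I)^a = 2.0783^3.652 = 14.4634
Uncorrected PET = 16 × 14.4634 = 231.414 mm
Correction = (N/12)(d/30) = (12.1/12)(31/30) = 1.0419
PET = 231.414 × 1.0419 = 241.110 mm/month

241 mm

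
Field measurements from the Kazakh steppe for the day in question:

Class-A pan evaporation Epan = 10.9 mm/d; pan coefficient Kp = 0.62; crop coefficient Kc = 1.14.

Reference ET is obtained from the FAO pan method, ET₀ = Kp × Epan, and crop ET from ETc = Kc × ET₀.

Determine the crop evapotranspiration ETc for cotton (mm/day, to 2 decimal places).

ET₀ = 0.62 × 10.9 = 6.7580 mm/d
ETc = Kc × ET₀ = 1.14 × 6.7580 = 7.7041 mm/d

7.70 mm/day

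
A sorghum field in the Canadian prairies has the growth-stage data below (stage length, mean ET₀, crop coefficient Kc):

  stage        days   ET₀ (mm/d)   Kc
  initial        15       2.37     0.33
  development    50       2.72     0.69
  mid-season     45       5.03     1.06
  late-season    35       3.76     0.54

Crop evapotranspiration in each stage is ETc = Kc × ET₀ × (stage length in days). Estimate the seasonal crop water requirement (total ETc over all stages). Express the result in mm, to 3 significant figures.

initial: 0.33 × 2.37 × 15 = 11.73 mm
development: 0.69 × 2.72 × 50 = 93.84 mm
mid-season: 1.06 × 5.03 × 45 = 239.93 mm
late-season: 0.54 × 3.76 × 35 = 71.06 mm
Seasonal total = 416.56 mm

417 mm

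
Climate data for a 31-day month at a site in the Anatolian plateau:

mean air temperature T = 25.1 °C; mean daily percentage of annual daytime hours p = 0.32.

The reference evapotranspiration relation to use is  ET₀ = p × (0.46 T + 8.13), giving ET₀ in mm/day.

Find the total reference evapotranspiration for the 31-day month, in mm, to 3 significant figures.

195 mm

ET₀ = 0.32 × (0.46 × 25.1 + 8.13) = 0.32 × 19.676 = 6.2963 mm/d
Monthly total = 6.2963 × 31 = 195.185 mm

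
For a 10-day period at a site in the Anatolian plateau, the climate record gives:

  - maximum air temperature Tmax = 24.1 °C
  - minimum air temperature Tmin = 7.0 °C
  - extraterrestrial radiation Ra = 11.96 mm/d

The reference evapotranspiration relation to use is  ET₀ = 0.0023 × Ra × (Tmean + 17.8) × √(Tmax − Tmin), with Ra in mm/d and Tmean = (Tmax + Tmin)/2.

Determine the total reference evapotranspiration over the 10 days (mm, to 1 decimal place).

Tmean = (24.1 + 7.0)/2 = 15.55 °C
ET₀ = 0.0023 × 11.96 × (15.55 + 17.8) × √17.1 = 0.0023 × 11.96 × 33.35 × 4.1352 = 3.7936 mm/d
Over 10 days: 3.7936 × 10 = 37.936 mm

37.9 mm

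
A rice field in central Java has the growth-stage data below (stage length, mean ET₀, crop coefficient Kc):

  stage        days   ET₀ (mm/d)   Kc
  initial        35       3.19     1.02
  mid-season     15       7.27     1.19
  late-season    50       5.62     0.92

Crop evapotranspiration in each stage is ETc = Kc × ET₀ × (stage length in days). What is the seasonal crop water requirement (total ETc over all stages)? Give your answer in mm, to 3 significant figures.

initial: 1.02 × 3.19 × 35 = 113.88 mm
mid-season: 1.19 × 7.27 × 15 = 129.77 mm
late-season: 0.92 × 5.62 × 50 = 258.52 mm
Seasonal total = 502.17 mm

502 mm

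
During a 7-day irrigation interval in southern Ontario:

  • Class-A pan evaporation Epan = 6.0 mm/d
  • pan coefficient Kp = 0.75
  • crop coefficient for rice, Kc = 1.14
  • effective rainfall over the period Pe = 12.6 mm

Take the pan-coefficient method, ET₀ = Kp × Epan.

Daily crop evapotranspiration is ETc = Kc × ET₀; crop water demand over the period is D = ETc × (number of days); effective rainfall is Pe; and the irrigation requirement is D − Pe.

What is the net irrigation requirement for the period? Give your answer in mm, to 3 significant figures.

ET₀ = 0.75 × 6.0 = 4.5000 mm/d
ETc = Kc × ET₀ = 1.14 × 4.5000 = 5.1300 mm/d
Crop demand D = ETc × 7 d = 5.1300 × 7 = 35.910 mm
D − Pe = 35.910 − 12.6 = 23.310 mm

23.3 mm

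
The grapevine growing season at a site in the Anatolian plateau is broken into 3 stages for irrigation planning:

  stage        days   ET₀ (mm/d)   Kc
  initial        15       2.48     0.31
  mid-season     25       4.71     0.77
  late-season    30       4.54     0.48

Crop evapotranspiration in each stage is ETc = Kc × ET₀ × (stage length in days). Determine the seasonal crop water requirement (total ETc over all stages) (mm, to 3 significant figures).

168 mm

initial: 0.31 × 2.48 × 15 = 11.53 mm
mid-season: 0.77 × 4.71 × 25 = 90.67 mm
late-season: 0.48 × 4.54 × 30 = 65.38 mm
Seasonal total = 167.58 mm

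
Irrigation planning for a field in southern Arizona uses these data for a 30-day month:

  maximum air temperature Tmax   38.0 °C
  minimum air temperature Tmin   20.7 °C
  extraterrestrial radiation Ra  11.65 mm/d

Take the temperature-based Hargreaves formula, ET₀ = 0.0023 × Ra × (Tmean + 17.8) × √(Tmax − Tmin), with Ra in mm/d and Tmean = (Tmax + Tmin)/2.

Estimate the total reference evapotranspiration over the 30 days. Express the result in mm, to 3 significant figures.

158 mm

Tmean = (38.0 + 20.7)/2 = 29.35 °C
ET₀ = 0.0023 × 11.65 × (29.35 + 17.8) × √17.3 = 0.0023 × 11.65 × 47.15 × 4.1593 = 5.2548 mm/d
Over 30 days: 5.2548 × 30 = 157.644 mm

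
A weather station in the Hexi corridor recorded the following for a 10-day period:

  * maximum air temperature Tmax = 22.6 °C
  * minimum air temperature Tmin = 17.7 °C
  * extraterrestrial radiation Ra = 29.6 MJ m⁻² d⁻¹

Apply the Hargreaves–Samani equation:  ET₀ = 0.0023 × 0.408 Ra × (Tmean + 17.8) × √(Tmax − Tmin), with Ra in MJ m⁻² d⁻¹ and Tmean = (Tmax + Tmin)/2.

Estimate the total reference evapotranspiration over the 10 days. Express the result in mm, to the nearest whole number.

23 mm

Tmean = (22.6 + 17.7)/2 = 20.15 °C
0.408 Ra = 0.408 × 29.6 = 12.0768 mm/d equivalent
ET₀ = 0.0023 × 12.0768 × (20.15 + 17.8) × √4.9 = 0.0023 × 12.0768 × 37.95 × 2.2136 = 2.3334 mm/d
Over 10 days: 2.3334 × 10 = 23.334 mm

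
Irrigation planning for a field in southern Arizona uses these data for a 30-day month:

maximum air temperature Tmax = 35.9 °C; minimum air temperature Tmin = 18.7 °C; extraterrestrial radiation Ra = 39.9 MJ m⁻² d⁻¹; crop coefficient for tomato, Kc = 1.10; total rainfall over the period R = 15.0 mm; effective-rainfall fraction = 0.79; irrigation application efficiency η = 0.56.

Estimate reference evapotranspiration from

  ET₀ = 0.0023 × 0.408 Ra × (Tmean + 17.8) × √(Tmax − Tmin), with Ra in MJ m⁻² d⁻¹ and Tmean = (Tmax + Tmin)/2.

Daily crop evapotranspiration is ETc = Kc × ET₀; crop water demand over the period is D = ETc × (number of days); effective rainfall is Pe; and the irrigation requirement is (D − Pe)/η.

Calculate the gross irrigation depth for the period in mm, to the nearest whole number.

392 mm

Tmean = (35.9 + 18.7)/2 = 27.30 °C
0.408 Ra = 0.408 × 39.9 = 16.2792 mm/d equivalent
ET₀ = 0.0023 × 16.2792 × (27.30 + 17.8) × √17.2 = 0.0023 × 16.2792 × 45.10 × 4.1473 = 7.0033 mm/d
ETc = Kc × ET₀ = 1.10 × 7.0033 = 7.7036 mm/d
Crop demand D = ETc × 30 d = 7.7036 × 30 = 231.108 mm
Pe = 0.79 × 15.0 = 11.850 mm
D − Pe = 231.108 − 11.850 = 219.258 mm
Gross irrigation = 219.258 / 0.56 = 391.532 mm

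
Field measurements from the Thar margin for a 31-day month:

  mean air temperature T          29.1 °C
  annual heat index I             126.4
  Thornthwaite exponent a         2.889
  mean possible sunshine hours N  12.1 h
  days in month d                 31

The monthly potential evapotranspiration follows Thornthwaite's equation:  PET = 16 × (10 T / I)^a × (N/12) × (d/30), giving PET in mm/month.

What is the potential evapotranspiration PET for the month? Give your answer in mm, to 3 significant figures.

185 mm

10T/I = 10 × 29.1 / 126.4 = 2.3022
(10T/I)^a = 2.3022^2.889 = 11.1232
Uncorrected PET = 16 × 11.1232 = 177.971 mm
Correction = (N/12)(d/30) = (12.1/12)(31/30) = 1.0419
PET = 177.971 × 1.0419 = 185.428 mm/month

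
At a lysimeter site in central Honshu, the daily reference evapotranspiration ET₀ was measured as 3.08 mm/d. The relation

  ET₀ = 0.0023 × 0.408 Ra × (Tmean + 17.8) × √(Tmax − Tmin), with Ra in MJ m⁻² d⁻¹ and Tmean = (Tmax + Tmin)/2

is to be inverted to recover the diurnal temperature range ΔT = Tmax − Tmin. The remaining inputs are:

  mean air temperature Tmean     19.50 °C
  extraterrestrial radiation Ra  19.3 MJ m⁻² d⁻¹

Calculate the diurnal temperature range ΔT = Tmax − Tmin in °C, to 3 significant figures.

20.8 °C

√ΔT = ET₀ / [0.0023 × 0.408 × Ra × (Tmean+17.8)] = 3.08 / (0.0023 × 7.8744 × 37.30) = 4.5593
ΔT = 4.5593² = 20.787 °C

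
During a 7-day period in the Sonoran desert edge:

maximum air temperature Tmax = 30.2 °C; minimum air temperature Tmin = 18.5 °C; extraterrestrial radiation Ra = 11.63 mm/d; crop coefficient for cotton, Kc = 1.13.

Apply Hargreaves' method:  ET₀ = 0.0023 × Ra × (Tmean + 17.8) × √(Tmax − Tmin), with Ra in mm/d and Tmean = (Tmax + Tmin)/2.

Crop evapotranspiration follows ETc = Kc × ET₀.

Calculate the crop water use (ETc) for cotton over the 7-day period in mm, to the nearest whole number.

Tmean = (30.2 + 18.5)/2 = 24.35 °C
ET₀ = 0.0023 × 11.63 × (24.35 + 17.8) × √11.7 = 0.0023 × 11.63 × 42.15 × 3.4205 = 3.8565 mm/d
ETc = Kc × ET₀ = 1.13 × 3.8565 = 4.3578 mm/d
Over 7 days: 4.3578 × 7 = 30.505 mm

31 mm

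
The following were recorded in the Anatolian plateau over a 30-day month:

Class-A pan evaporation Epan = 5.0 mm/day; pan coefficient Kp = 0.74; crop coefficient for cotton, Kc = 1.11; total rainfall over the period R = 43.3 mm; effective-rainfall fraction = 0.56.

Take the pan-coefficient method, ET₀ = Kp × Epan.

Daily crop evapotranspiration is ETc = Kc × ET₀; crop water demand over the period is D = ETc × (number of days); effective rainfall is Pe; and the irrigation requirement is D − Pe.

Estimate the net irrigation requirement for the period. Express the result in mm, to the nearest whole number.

99 mm

ET₀ = 0.74 × 5.0 = 3.7000 mm/d
ETc = Kc × ET₀ = 1.11 × 3.7000 = 4.1070 mm/d
Crop demand D = ETc × 30 d = 4.1070 × 30 = 123.210 mm
Pe = 0.56 × 43.3 = 24.248 mm
D − Pe = 123.210 − 24.248 = 98.962 mm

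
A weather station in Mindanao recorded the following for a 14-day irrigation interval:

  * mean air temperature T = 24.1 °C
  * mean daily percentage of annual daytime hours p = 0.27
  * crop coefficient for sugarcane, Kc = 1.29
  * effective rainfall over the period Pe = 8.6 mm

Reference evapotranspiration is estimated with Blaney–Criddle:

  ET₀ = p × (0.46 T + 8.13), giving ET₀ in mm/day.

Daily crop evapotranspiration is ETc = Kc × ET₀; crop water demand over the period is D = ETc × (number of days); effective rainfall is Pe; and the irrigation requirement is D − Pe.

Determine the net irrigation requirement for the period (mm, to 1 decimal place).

85.1 mm

ET₀ = 0.27 × (0.46 × 24.1 + 8.13) = 0.27 × 19.216 = 5.1883 mm/d
ETc = Kc × ET₀ = 1.29 × 5.1883 = 6.6929 mm/d
Crop demand D = ETc × 14 d = 6.6929 × 14 = 93.701 mm
D − Pe = 93.701 − 8.6 = 85.101 mm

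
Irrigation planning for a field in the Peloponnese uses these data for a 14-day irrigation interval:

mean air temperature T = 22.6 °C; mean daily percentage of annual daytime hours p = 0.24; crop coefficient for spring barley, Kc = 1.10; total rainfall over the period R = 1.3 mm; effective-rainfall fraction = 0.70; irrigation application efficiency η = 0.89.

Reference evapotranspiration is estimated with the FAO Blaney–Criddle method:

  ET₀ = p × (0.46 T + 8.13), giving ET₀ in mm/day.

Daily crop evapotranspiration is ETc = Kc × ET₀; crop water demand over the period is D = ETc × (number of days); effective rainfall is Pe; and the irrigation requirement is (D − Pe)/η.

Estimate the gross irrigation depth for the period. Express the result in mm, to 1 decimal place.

75.9 mm

ET₀ = 0.24 × (0.46 × 22.6 + 8.13) = 0.24 × 18.526 = 4.4462 mm/d
ETc = Kc × ET₀ = 1.10 × 4.4462 = 4.8908 mm/d
Crop demand D = ETc × 14 d = 4.8908 × 14 = 68.471 mm
Pe = 0.70 × 1.3 = 0.910 mm
D − Pe = 68.471 − 0.910 = 67.561 mm
Gross irrigation = 67.561 / 0.89 = 75.911 mm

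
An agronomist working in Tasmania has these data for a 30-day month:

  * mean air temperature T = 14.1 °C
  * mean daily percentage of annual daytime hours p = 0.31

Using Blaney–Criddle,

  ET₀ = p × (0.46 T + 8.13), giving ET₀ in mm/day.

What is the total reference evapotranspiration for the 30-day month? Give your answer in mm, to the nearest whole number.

ET₀ = 0.31 × (0.46 × 14.1 + 8.13) = 0.31 × 14.616 = 4.5310 mm/d
Monthly total = 4.5310 × 30 = 135.930 mm

136 mm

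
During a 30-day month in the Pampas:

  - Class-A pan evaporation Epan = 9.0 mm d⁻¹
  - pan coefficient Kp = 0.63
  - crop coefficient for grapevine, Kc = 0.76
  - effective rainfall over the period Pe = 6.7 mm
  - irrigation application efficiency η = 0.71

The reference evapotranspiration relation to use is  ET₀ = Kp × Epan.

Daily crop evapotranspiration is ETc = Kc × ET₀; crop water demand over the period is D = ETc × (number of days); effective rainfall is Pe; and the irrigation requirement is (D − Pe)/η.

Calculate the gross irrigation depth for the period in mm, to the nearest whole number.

173 mm

ET₀ = 0.63 × 9.0 = 5.6700 mm/d
ETc = Kc × ET₀ = 0.76 × 5.6700 = 4.3092 mm/d
Crop demand D = ETc × 30 d = 4.3092 × 30 = 129.276 mm
D − Pe = 129.276 − 6.7 = 122.576 mm
Gross irrigation = 122.576 / 0.71 = 172.642 mm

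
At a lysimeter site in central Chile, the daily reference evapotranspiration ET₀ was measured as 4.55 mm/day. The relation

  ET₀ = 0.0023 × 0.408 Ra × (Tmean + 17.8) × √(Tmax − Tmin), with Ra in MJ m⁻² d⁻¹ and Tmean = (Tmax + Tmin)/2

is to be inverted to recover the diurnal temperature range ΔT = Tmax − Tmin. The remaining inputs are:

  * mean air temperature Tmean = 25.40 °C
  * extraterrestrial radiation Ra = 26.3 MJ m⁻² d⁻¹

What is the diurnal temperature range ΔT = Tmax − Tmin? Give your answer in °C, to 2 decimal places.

18.21 °C

√ΔT = ET₀ / [0.0023 × 0.408 × Ra × (Tmean+17.8)] = 4.55 / (0.0023 × 10.7304 × 43.20) = 4.2676
ΔT = 4.2676² = 18.212 °C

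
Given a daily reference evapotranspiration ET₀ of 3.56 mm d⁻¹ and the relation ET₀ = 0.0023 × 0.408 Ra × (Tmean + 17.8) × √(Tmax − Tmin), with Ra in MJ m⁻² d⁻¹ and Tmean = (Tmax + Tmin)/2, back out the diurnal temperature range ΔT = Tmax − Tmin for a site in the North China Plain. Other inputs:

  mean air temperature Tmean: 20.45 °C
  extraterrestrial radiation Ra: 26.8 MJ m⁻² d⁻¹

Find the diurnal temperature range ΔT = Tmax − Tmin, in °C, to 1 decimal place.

13.7 °C

√ΔT = ET₀ / [0.0023 × 0.408 × Ra × (Tmean+17.8)] = 3.56 / (0.0023 × 10.9344 × 38.25) = 3.7008
ΔT = 3.7008² = 13.696 °C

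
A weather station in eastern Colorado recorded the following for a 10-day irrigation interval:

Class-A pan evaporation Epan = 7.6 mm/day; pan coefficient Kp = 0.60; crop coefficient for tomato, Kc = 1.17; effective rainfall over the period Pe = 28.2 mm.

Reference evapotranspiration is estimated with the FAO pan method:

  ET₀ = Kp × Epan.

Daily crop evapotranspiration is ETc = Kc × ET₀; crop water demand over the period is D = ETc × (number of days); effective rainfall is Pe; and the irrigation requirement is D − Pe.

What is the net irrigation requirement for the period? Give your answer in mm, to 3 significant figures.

ET₀ = 0.60 × 7.6 = 4.5600 mm/d
ETc = Kc × ET₀ = 1.17 × 4.5600 = 5.3352 mm/d
Crop demand D = ETc × 10 d = 5.3352 × 10 = 53.352 mm
D − Pe = 53.352 − 28.2 = 25.152 mm

25.2 mm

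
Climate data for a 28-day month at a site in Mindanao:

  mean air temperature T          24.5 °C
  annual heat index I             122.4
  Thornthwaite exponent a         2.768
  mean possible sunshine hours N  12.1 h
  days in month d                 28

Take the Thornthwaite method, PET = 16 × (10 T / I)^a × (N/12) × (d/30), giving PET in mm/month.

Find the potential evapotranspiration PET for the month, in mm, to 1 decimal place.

10T/I = 10 × 24.5 / 122.4 = 2.0016
(10T/I)^a = 2.0016^2.768 = 6.8267
Uncorrected PET = 16 × 6.8267 = 109.227 mm
Correction = (N/12)(d/30) = (12.1/12)(28/30) = 0.9411
PET = 109.227 × 0.9411 = 102.794 mm/month

102.8 mm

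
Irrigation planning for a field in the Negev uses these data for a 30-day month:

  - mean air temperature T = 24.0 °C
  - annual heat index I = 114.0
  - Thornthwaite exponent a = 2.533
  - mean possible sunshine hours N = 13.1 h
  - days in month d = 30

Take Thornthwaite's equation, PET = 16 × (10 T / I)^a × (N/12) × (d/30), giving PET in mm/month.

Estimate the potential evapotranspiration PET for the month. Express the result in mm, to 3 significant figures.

115 mm

10T/I = 10 × 24.0 / 114.0 = 2.1053
(10T/I)^a = 2.1053^2.533 = 6.5910
Uncorrected PET = 16 × 6.5910 = 105.456 mm
Correction = (N/12)(d/30) = (13.1/12)(30/30) = 1.0917
PET = 105.456 × 1.0917 = 115.126 mm/month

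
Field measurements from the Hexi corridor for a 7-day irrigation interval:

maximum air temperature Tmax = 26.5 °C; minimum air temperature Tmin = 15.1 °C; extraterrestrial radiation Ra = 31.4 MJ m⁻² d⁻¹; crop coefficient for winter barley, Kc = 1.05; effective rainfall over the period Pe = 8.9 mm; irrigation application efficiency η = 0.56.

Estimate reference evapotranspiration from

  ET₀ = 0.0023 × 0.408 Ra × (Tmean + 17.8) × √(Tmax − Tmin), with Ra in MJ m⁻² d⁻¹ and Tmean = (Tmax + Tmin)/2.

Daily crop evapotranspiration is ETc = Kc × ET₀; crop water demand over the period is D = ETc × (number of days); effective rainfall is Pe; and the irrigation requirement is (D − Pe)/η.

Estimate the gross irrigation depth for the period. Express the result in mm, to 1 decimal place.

34.5 mm

Tmean = (26.5 + 15.1)/2 = 20.80 °C
0.408 Ra = 0.408 × 31.4 = 12.8112 mm/d equivalent
ET₀ = 0.0023 × 12.8112 × (20.80 + 17.8) × √11.4 = 0.0023 × 12.8112 × 38.60 × 3.3764 = 3.8402 mm/d
ETc = Kc × ET₀ = 1.05 × 3.8402 = 4.0322 mm/d
Crop demand D = ETc × 7 d = 4.0322 × 7 = 28.225 mm
D − Pe = 28.225 − 8.9 = 19.325 mm
Gross irrigation = 19.325 / 0.56 = 34.509 mm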